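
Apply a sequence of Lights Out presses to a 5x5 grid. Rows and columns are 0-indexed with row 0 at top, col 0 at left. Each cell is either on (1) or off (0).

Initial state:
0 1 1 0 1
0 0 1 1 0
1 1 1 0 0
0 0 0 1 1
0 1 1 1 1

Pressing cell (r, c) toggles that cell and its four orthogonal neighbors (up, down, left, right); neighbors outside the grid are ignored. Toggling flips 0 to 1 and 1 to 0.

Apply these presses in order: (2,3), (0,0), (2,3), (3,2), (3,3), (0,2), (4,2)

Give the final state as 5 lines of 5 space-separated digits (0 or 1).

After press 1 at (2,3):
0 1 1 0 1
0 0 1 0 0
1 1 0 1 1
0 0 0 0 1
0 1 1 1 1

After press 2 at (0,0):
1 0 1 0 1
1 0 1 0 0
1 1 0 1 1
0 0 0 0 1
0 1 1 1 1

After press 3 at (2,3):
1 0 1 0 1
1 0 1 1 0
1 1 1 0 0
0 0 0 1 1
0 1 1 1 1

After press 4 at (3,2):
1 0 1 0 1
1 0 1 1 0
1 1 0 0 0
0 1 1 0 1
0 1 0 1 1

After press 5 at (3,3):
1 0 1 0 1
1 0 1 1 0
1 1 0 1 0
0 1 0 1 0
0 1 0 0 1

After press 6 at (0,2):
1 1 0 1 1
1 0 0 1 0
1 1 0 1 0
0 1 0 1 0
0 1 0 0 1

After press 7 at (4,2):
1 1 0 1 1
1 0 0 1 0
1 1 0 1 0
0 1 1 1 0
0 0 1 1 1

Answer: 1 1 0 1 1
1 0 0 1 0
1 1 0 1 0
0 1 1 1 0
0 0 1 1 1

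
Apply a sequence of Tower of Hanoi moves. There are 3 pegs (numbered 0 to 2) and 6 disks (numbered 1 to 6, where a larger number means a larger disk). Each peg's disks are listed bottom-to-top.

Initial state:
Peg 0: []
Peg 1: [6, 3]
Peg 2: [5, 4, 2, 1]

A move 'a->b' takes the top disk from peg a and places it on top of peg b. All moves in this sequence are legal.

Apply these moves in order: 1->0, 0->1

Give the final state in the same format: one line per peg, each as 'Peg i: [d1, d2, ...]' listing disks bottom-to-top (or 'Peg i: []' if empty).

Answer: Peg 0: []
Peg 1: [6, 3]
Peg 2: [5, 4, 2, 1]

Derivation:
After move 1 (1->0):
Peg 0: [3]
Peg 1: [6]
Peg 2: [5, 4, 2, 1]

After move 2 (0->1):
Peg 0: []
Peg 1: [6, 3]
Peg 2: [5, 4, 2, 1]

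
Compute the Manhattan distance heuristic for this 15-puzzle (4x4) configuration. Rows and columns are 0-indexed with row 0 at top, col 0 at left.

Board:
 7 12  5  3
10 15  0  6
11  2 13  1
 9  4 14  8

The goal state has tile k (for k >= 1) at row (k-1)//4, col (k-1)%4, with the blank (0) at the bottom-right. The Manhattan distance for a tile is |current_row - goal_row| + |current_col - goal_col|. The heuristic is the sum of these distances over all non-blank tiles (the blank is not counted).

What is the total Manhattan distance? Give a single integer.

Tile 7: at (0,0), goal (1,2), distance |0-1|+|0-2| = 3
Tile 12: at (0,1), goal (2,3), distance |0-2|+|1-3| = 4
Tile 5: at (0,2), goal (1,0), distance |0-1|+|2-0| = 3
Tile 3: at (0,3), goal (0,2), distance |0-0|+|3-2| = 1
Tile 10: at (1,0), goal (2,1), distance |1-2|+|0-1| = 2
Tile 15: at (1,1), goal (3,2), distance |1-3|+|1-2| = 3
Tile 6: at (1,3), goal (1,1), distance |1-1|+|3-1| = 2
Tile 11: at (2,0), goal (2,2), distance |2-2|+|0-2| = 2
Tile 2: at (2,1), goal (0,1), distance |2-0|+|1-1| = 2
Tile 13: at (2,2), goal (3,0), distance |2-3|+|2-0| = 3
Tile 1: at (2,3), goal (0,0), distance |2-0|+|3-0| = 5
Tile 9: at (3,0), goal (2,0), distance |3-2|+|0-0| = 1
Tile 4: at (3,1), goal (0,3), distance |3-0|+|1-3| = 5
Tile 14: at (3,2), goal (3,1), distance |3-3|+|2-1| = 1
Tile 8: at (3,3), goal (1,3), distance |3-1|+|3-3| = 2
Sum: 3 + 4 + 3 + 1 + 2 + 3 + 2 + 2 + 2 + 3 + 5 + 1 + 5 + 1 + 2 = 39

Answer: 39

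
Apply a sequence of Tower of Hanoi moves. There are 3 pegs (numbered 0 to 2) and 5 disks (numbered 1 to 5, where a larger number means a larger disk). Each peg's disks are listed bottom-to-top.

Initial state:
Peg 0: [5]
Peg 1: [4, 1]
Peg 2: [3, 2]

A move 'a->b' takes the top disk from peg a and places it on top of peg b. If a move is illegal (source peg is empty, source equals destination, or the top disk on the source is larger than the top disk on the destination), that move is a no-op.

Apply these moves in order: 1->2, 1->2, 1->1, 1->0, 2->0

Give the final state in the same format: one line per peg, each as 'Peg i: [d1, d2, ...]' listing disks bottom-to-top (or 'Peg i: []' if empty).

After move 1 (1->2):
Peg 0: [5]
Peg 1: [4]
Peg 2: [3, 2, 1]

After move 2 (1->2):
Peg 0: [5]
Peg 1: [4]
Peg 2: [3, 2, 1]

After move 3 (1->1):
Peg 0: [5]
Peg 1: [4]
Peg 2: [3, 2, 1]

After move 4 (1->0):
Peg 0: [5, 4]
Peg 1: []
Peg 2: [3, 2, 1]

After move 5 (2->0):
Peg 0: [5, 4, 1]
Peg 1: []
Peg 2: [3, 2]

Answer: Peg 0: [5, 4, 1]
Peg 1: []
Peg 2: [3, 2]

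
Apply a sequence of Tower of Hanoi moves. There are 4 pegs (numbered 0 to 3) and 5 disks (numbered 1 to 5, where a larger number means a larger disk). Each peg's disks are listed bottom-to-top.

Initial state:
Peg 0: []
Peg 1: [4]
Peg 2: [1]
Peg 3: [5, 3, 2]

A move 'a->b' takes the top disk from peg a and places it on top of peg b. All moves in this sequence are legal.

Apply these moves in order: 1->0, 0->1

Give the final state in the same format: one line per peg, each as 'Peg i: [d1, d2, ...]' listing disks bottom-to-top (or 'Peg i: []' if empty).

Answer: Peg 0: []
Peg 1: [4]
Peg 2: [1]
Peg 3: [5, 3, 2]

Derivation:
After move 1 (1->0):
Peg 0: [4]
Peg 1: []
Peg 2: [1]
Peg 3: [5, 3, 2]

After move 2 (0->1):
Peg 0: []
Peg 1: [4]
Peg 2: [1]
Peg 3: [5, 3, 2]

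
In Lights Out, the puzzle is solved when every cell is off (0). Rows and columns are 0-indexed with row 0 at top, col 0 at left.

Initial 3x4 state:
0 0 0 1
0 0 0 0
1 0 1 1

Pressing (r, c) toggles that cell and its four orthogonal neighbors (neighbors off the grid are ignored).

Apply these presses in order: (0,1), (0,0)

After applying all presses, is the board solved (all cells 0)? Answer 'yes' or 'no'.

Answer: no

Derivation:
After press 1 at (0,1):
1 1 1 1
0 1 0 0
1 0 1 1

After press 2 at (0,0):
0 0 1 1
1 1 0 0
1 0 1 1

Lights still on: 7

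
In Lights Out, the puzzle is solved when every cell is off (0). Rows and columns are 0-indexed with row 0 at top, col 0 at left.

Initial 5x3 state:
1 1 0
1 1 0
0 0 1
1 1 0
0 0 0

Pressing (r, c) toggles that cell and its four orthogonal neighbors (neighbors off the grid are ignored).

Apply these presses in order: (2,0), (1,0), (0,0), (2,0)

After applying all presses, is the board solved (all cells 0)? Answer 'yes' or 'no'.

Answer: no

Derivation:
After press 1 at (2,0):
1 1 0
0 1 0
1 1 1
0 1 0
0 0 0

After press 2 at (1,0):
0 1 0
1 0 0
0 1 1
0 1 0
0 0 0

After press 3 at (0,0):
1 0 0
0 0 0
0 1 1
0 1 0
0 0 0

After press 4 at (2,0):
1 0 0
1 0 0
1 0 1
1 1 0
0 0 0

Lights still on: 6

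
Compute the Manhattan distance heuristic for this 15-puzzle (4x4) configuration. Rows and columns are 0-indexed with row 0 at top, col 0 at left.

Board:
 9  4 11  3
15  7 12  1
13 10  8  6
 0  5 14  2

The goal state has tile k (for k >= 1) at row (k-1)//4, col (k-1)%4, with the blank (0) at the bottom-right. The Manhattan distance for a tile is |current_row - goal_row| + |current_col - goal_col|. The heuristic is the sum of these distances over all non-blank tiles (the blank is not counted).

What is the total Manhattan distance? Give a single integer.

Tile 9: at (0,0), goal (2,0), distance |0-2|+|0-0| = 2
Tile 4: at (0,1), goal (0,3), distance |0-0|+|1-3| = 2
Tile 11: at (0,2), goal (2,2), distance |0-2|+|2-2| = 2
Tile 3: at (0,3), goal (0,2), distance |0-0|+|3-2| = 1
Tile 15: at (1,0), goal (3,2), distance |1-3|+|0-2| = 4
Tile 7: at (1,1), goal (1,2), distance |1-1|+|1-2| = 1
Tile 12: at (1,2), goal (2,3), distance |1-2|+|2-3| = 2
Tile 1: at (1,3), goal (0,0), distance |1-0|+|3-0| = 4
Tile 13: at (2,0), goal (3,0), distance |2-3|+|0-0| = 1
Tile 10: at (2,1), goal (2,1), distance |2-2|+|1-1| = 0
Tile 8: at (2,2), goal (1,3), distance |2-1|+|2-3| = 2
Tile 6: at (2,3), goal (1,1), distance |2-1|+|3-1| = 3
Tile 5: at (3,1), goal (1,0), distance |3-1|+|1-0| = 3
Tile 14: at (3,2), goal (3,1), distance |3-3|+|2-1| = 1
Tile 2: at (3,3), goal (0,1), distance |3-0|+|3-1| = 5
Sum: 2 + 2 + 2 + 1 + 4 + 1 + 2 + 4 + 1 + 0 + 2 + 3 + 3 + 1 + 5 = 33

Answer: 33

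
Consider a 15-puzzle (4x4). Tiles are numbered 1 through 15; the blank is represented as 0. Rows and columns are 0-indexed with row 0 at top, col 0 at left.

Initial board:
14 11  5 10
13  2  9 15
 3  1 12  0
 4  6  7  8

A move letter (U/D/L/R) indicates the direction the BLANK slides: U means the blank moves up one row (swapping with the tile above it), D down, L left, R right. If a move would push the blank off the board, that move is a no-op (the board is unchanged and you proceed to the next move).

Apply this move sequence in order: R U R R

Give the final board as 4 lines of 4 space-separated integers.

After move 1 (R):
14 11  5 10
13  2  9 15
 3  1 12  0
 4  6  7  8

After move 2 (U):
14 11  5 10
13  2  9  0
 3  1 12 15
 4  6  7  8

After move 3 (R):
14 11  5 10
13  2  9  0
 3  1 12 15
 4  6  7  8

After move 4 (R):
14 11  5 10
13  2  9  0
 3  1 12 15
 4  6  7  8

Answer: 14 11  5 10
13  2  9  0
 3  1 12 15
 4  6  7  8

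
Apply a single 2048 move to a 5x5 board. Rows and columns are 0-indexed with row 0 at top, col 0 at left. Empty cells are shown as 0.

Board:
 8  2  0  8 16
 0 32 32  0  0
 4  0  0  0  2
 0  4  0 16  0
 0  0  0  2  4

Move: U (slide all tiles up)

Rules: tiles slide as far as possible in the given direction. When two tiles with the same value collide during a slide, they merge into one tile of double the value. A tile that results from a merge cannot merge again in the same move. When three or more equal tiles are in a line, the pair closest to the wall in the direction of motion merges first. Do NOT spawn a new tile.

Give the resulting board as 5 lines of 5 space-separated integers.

Answer:  8  2 32  8 16
 4 32  0 16  2
 0  4  0  2  4
 0  0  0  0  0
 0  0  0  0  0

Derivation:
Slide up:
col 0: [8, 0, 4, 0, 0] -> [8, 4, 0, 0, 0]
col 1: [2, 32, 0, 4, 0] -> [2, 32, 4, 0, 0]
col 2: [0, 32, 0, 0, 0] -> [32, 0, 0, 0, 0]
col 3: [8, 0, 0, 16, 2] -> [8, 16, 2, 0, 0]
col 4: [16, 0, 2, 0, 4] -> [16, 2, 4, 0, 0]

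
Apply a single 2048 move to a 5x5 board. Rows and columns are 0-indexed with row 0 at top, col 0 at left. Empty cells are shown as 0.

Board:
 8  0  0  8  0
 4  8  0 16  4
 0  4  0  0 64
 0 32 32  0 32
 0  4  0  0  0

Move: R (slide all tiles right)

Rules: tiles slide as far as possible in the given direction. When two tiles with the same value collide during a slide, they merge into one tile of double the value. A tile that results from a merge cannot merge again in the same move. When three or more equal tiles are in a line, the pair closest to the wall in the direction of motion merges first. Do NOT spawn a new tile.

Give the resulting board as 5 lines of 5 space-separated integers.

Slide right:
row 0: [8, 0, 0, 8, 0] -> [0, 0, 0, 0, 16]
row 1: [4, 8, 0, 16, 4] -> [0, 4, 8, 16, 4]
row 2: [0, 4, 0, 0, 64] -> [0, 0, 0, 4, 64]
row 3: [0, 32, 32, 0, 32] -> [0, 0, 0, 32, 64]
row 4: [0, 4, 0, 0, 0] -> [0, 0, 0, 0, 4]

Answer:  0  0  0  0 16
 0  4  8 16  4
 0  0  0  4 64
 0  0  0 32 64
 0  0  0  0  4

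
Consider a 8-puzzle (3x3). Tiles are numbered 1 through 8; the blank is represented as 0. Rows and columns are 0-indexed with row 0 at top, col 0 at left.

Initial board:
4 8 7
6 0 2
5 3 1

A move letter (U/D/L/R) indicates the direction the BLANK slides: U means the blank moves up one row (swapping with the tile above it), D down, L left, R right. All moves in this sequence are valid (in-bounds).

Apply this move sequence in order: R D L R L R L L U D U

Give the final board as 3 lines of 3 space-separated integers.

Answer: 4 8 7
0 2 1
6 5 3

Derivation:
After move 1 (R):
4 8 7
6 2 0
5 3 1

After move 2 (D):
4 8 7
6 2 1
5 3 0

After move 3 (L):
4 8 7
6 2 1
5 0 3

After move 4 (R):
4 8 7
6 2 1
5 3 0

After move 5 (L):
4 8 7
6 2 1
5 0 3

After move 6 (R):
4 8 7
6 2 1
5 3 0

After move 7 (L):
4 8 7
6 2 1
5 0 3

After move 8 (L):
4 8 7
6 2 1
0 5 3

After move 9 (U):
4 8 7
0 2 1
6 5 3

After move 10 (D):
4 8 7
6 2 1
0 5 3

After move 11 (U):
4 8 7
0 2 1
6 5 3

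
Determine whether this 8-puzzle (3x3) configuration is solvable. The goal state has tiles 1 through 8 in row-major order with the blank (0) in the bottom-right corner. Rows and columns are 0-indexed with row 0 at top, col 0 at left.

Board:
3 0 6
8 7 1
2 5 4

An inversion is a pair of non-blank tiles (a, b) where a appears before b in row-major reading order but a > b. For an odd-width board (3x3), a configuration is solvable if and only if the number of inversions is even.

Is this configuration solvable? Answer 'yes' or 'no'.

Inversions (pairs i<j in row-major order where tile[i] > tile[j] > 0): 16
16 is even, so the puzzle is solvable.

Answer: yes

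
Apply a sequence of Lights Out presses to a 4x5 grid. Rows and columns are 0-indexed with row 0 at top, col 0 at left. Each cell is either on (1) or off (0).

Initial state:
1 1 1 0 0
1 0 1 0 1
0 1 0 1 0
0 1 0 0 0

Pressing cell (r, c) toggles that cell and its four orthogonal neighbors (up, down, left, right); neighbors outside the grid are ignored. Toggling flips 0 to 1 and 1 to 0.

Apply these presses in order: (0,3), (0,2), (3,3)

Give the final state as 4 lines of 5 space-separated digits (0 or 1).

After press 1 at (0,3):
1 1 0 1 1
1 0 1 1 1
0 1 0 1 0
0 1 0 0 0

After press 2 at (0,2):
1 0 1 0 1
1 0 0 1 1
0 1 0 1 0
0 1 0 0 0

After press 3 at (3,3):
1 0 1 0 1
1 0 0 1 1
0 1 0 0 0
0 1 1 1 1

Answer: 1 0 1 0 1
1 0 0 1 1
0 1 0 0 0
0 1 1 1 1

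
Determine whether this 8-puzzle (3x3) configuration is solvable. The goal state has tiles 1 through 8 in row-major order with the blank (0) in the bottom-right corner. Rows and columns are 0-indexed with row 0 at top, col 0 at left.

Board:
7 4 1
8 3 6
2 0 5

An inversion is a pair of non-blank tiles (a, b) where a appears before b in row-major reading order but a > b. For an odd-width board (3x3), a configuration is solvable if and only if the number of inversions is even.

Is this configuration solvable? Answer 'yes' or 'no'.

Inversions (pairs i<j in row-major order where tile[i] > tile[j] > 0): 16
16 is even, so the puzzle is solvable.

Answer: yes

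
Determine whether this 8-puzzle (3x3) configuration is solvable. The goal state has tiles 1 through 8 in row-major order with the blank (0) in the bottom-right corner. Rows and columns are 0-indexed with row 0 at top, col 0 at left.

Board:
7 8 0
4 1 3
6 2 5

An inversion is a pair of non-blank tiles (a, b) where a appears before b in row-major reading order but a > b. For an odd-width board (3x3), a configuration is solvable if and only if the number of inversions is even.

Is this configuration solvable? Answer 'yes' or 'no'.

Answer: yes

Derivation:
Inversions (pairs i<j in row-major order where tile[i] > tile[j] > 0): 18
18 is even, so the puzzle is solvable.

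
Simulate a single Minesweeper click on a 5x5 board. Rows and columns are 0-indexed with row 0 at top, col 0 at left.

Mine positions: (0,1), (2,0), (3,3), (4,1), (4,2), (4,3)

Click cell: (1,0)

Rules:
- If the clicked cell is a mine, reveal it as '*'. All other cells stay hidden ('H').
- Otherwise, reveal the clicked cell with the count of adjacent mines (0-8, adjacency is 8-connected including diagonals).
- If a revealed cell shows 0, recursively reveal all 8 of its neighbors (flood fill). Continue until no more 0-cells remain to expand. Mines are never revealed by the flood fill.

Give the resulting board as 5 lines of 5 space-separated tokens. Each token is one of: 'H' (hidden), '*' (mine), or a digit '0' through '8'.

H H H H H
2 H H H H
H H H H H
H H H H H
H H H H H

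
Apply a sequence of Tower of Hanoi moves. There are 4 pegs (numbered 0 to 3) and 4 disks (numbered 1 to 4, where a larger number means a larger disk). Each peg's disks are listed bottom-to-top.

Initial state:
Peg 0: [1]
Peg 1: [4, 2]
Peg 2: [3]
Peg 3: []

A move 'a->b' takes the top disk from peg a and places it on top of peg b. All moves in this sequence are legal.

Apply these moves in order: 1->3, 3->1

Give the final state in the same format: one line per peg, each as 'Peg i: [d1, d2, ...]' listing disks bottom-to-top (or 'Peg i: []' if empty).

After move 1 (1->3):
Peg 0: [1]
Peg 1: [4]
Peg 2: [3]
Peg 3: [2]

After move 2 (3->1):
Peg 0: [1]
Peg 1: [4, 2]
Peg 2: [3]
Peg 3: []

Answer: Peg 0: [1]
Peg 1: [4, 2]
Peg 2: [3]
Peg 3: []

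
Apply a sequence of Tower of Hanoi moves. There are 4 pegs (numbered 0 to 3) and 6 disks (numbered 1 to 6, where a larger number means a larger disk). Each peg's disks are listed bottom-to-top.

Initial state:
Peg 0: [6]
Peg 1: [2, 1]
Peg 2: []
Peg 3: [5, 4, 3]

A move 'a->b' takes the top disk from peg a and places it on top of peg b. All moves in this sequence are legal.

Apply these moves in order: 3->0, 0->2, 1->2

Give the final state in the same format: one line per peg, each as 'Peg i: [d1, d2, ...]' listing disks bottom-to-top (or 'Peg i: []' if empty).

Answer: Peg 0: [6]
Peg 1: [2]
Peg 2: [3, 1]
Peg 3: [5, 4]

Derivation:
After move 1 (3->0):
Peg 0: [6, 3]
Peg 1: [2, 1]
Peg 2: []
Peg 3: [5, 4]

After move 2 (0->2):
Peg 0: [6]
Peg 1: [2, 1]
Peg 2: [3]
Peg 3: [5, 4]

After move 3 (1->2):
Peg 0: [6]
Peg 1: [2]
Peg 2: [3, 1]
Peg 3: [5, 4]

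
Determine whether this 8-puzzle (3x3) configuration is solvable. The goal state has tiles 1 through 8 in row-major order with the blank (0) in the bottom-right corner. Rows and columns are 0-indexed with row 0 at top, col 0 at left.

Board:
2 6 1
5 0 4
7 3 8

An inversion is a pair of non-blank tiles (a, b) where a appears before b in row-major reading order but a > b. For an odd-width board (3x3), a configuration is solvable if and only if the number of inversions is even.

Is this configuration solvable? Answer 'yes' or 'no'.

Inversions (pairs i<j in row-major order where tile[i] > tile[j] > 0): 9
9 is odd, so the puzzle is not solvable.

Answer: no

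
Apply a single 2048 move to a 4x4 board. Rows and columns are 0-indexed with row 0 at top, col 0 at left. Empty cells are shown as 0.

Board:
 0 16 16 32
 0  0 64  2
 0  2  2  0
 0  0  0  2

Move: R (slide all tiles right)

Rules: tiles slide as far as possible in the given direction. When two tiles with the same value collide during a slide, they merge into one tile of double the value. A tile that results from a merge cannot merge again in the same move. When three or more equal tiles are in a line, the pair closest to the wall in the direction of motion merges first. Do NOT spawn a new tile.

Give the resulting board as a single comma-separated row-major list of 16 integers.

Slide right:
row 0: [0, 16, 16, 32] -> [0, 0, 32, 32]
row 1: [0, 0, 64, 2] -> [0, 0, 64, 2]
row 2: [0, 2, 2, 0] -> [0, 0, 0, 4]
row 3: [0, 0, 0, 2] -> [0, 0, 0, 2]

Answer: 0, 0, 32, 32, 0, 0, 64, 2, 0, 0, 0, 4, 0, 0, 0, 2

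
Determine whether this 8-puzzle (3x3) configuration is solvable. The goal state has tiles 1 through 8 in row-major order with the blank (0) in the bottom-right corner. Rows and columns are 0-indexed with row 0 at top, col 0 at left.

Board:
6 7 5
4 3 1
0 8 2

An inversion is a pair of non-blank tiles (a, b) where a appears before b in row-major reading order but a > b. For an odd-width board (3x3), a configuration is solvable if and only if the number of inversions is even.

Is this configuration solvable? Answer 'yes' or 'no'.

Inversions (pairs i<j in row-major order where tile[i] > tile[j] > 0): 20
20 is even, so the puzzle is solvable.

Answer: yes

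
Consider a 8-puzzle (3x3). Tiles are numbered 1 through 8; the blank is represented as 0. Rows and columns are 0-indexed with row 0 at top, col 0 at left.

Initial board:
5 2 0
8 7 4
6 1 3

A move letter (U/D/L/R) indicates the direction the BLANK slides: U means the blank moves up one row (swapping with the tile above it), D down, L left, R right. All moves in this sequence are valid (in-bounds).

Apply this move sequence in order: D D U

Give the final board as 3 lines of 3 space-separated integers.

Answer: 5 2 4
8 7 0
6 1 3

Derivation:
After move 1 (D):
5 2 4
8 7 0
6 1 3

After move 2 (D):
5 2 4
8 7 3
6 1 0

After move 3 (U):
5 2 4
8 7 0
6 1 3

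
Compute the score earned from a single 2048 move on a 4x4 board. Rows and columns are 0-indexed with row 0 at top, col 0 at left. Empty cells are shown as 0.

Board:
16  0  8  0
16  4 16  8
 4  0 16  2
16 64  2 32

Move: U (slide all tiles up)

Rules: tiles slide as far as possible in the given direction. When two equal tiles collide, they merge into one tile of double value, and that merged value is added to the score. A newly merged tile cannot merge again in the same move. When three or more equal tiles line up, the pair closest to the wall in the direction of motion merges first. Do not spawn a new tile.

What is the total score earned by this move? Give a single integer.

Answer: 64

Derivation:
Slide up:
col 0: [16, 16, 4, 16] -> [32, 4, 16, 0]  score +32 (running 32)
col 1: [0, 4, 0, 64] -> [4, 64, 0, 0]  score +0 (running 32)
col 2: [8, 16, 16, 2] -> [8, 32, 2, 0]  score +32 (running 64)
col 3: [0, 8, 2, 32] -> [8, 2, 32, 0]  score +0 (running 64)
Board after move:
32  4  8  8
 4 64 32  2
16  0  2 32
 0  0  0  0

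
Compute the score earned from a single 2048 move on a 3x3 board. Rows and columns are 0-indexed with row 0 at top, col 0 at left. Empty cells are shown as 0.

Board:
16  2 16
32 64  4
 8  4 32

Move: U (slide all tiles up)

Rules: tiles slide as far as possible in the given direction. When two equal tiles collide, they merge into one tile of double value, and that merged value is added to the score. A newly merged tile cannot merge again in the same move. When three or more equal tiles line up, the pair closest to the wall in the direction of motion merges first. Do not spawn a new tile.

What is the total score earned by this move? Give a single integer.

Slide up:
col 0: [16, 32, 8] -> [16, 32, 8]  score +0 (running 0)
col 1: [2, 64, 4] -> [2, 64, 4]  score +0 (running 0)
col 2: [16, 4, 32] -> [16, 4, 32]  score +0 (running 0)
Board after move:
16  2 16
32 64  4
 8  4 32

Answer: 0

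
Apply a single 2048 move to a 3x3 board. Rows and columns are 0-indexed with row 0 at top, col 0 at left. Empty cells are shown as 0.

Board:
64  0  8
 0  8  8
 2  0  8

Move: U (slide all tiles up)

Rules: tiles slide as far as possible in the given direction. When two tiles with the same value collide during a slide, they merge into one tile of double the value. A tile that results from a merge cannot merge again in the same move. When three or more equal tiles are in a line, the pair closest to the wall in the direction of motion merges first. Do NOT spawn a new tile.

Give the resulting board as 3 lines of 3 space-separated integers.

Slide up:
col 0: [64, 0, 2] -> [64, 2, 0]
col 1: [0, 8, 0] -> [8, 0, 0]
col 2: [8, 8, 8] -> [16, 8, 0]

Answer: 64  8 16
 2  0  8
 0  0  0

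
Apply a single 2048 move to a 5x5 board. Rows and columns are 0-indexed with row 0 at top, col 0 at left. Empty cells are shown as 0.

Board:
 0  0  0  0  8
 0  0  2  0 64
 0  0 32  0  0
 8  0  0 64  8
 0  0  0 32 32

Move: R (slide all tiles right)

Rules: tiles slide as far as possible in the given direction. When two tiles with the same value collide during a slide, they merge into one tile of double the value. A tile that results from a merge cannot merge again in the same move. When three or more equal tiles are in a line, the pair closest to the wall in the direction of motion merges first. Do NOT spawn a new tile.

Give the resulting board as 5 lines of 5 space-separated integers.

Answer:  0  0  0  0  8
 0  0  0  2 64
 0  0  0  0 32
 0  0  8 64  8
 0  0  0  0 64

Derivation:
Slide right:
row 0: [0, 0, 0, 0, 8] -> [0, 0, 0, 0, 8]
row 1: [0, 0, 2, 0, 64] -> [0, 0, 0, 2, 64]
row 2: [0, 0, 32, 0, 0] -> [0, 0, 0, 0, 32]
row 3: [8, 0, 0, 64, 8] -> [0, 0, 8, 64, 8]
row 4: [0, 0, 0, 32, 32] -> [0, 0, 0, 0, 64]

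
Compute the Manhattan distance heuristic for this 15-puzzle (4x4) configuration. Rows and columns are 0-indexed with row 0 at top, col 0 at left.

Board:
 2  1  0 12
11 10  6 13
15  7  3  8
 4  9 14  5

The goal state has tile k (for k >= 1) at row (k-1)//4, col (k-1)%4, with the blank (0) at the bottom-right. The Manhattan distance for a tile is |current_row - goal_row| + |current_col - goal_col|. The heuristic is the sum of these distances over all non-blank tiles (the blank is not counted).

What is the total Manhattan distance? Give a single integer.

Tile 2: (0,0)->(0,1) = 1
Tile 1: (0,1)->(0,0) = 1
Tile 12: (0,3)->(2,3) = 2
Tile 11: (1,0)->(2,2) = 3
Tile 10: (1,1)->(2,1) = 1
Tile 6: (1,2)->(1,1) = 1
Tile 13: (1,3)->(3,0) = 5
Tile 15: (2,0)->(3,2) = 3
Tile 7: (2,1)->(1,2) = 2
Tile 3: (2,2)->(0,2) = 2
Tile 8: (2,3)->(1,3) = 1
Tile 4: (3,0)->(0,3) = 6
Tile 9: (3,1)->(2,0) = 2
Tile 14: (3,2)->(3,1) = 1
Tile 5: (3,3)->(1,0) = 5
Sum: 1 + 1 + 2 + 3 + 1 + 1 + 5 + 3 + 2 + 2 + 1 + 6 + 2 + 1 + 5 = 36

Answer: 36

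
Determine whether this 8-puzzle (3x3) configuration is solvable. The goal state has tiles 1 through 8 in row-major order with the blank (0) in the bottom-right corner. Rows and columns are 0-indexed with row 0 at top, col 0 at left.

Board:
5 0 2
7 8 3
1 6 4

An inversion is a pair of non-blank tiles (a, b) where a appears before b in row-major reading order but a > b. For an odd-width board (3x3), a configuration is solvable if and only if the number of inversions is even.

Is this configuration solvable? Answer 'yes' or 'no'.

Answer: no

Derivation:
Inversions (pairs i<j in row-major order where tile[i] > tile[j] > 0): 15
15 is odd, so the puzzle is not solvable.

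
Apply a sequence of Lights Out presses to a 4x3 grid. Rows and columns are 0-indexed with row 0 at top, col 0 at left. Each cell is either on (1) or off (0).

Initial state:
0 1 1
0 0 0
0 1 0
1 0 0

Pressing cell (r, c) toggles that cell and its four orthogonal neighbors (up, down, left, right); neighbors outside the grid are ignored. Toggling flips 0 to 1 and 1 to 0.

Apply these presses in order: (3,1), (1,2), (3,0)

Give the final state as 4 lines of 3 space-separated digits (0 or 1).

After press 1 at (3,1):
0 1 1
0 0 0
0 0 0
0 1 1

After press 2 at (1,2):
0 1 0
0 1 1
0 0 1
0 1 1

After press 3 at (3,0):
0 1 0
0 1 1
1 0 1
1 0 1

Answer: 0 1 0
0 1 1
1 0 1
1 0 1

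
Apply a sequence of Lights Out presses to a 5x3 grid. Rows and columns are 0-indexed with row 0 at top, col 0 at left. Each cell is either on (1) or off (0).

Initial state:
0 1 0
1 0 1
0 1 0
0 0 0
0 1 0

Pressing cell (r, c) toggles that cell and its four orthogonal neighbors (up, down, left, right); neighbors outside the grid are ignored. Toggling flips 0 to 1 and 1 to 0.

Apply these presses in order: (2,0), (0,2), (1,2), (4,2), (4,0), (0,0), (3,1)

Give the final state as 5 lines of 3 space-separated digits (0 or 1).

After press 1 at (2,0):
0 1 0
0 0 1
1 0 0
1 0 0
0 1 0

After press 2 at (0,2):
0 0 1
0 0 0
1 0 0
1 0 0
0 1 0

After press 3 at (1,2):
0 0 0
0 1 1
1 0 1
1 0 0
0 1 0

After press 4 at (4,2):
0 0 0
0 1 1
1 0 1
1 0 1
0 0 1

After press 5 at (4,0):
0 0 0
0 1 1
1 0 1
0 0 1
1 1 1

After press 6 at (0,0):
1 1 0
1 1 1
1 0 1
0 0 1
1 1 1

After press 7 at (3,1):
1 1 0
1 1 1
1 1 1
1 1 0
1 0 1

Answer: 1 1 0
1 1 1
1 1 1
1 1 0
1 0 1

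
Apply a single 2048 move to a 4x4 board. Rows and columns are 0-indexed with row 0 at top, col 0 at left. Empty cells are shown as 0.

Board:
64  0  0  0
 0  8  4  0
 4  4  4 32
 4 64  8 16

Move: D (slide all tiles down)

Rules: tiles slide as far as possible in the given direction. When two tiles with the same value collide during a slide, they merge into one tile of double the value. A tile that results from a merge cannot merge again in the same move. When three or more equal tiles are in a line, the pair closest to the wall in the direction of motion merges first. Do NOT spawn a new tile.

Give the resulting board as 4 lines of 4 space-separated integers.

Slide down:
col 0: [64, 0, 4, 4] -> [0, 0, 64, 8]
col 1: [0, 8, 4, 64] -> [0, 8, 4, 64]
col 2: [0, 4, 4, 8] -> [0, 0, 8, 8]
col 3: [0, 0, 32, 16] -> [0, 0, 32, 16]

Answer:  0  0  0  0
 0  8  0  0
64  4  8 32
 8 64  8 16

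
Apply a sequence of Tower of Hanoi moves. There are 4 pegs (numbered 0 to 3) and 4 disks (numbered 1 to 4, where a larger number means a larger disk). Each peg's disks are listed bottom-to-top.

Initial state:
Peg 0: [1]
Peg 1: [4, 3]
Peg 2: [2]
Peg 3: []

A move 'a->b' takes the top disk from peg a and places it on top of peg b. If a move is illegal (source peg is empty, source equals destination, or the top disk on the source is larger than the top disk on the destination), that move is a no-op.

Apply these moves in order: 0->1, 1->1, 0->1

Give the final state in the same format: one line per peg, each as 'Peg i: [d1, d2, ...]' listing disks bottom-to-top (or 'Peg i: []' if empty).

After move 1 (0->1):
Peg 0: []
Peg 1: [4, 3, 1]
Peg 2: [2]
Peg 3: []

After move 2 (1->1):
Peg 0: []
Peg 1: [4, 3, 1]
Peg 2: [2]
Peg 3: []

After move 3 (0->1):
Peg 0: []
Peg 1: [4, 3, 1]
Peg 2: [2]
Peg 3: []

Answer: Peg 0: []
Peg 1: [4, 3, 1]
Peg 2: [2]
Peg 3: []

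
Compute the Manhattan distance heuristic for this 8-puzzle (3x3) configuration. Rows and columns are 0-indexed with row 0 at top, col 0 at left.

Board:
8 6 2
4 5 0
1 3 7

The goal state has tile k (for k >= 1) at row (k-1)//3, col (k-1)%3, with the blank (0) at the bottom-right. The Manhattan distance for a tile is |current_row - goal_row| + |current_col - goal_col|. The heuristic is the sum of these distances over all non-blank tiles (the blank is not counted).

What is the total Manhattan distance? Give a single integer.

Tile 8: at (0,0), goal (2,1), distance |0-2|+|0-1| = 3
Tile 6: at (0,1), goal (1,2), distance |0-1|+|1-2| = 2
Tile 2: at (0,2), goal (0,1), distance |0-0|+|2-1| = 1
Tile 4: at (1,0), goal (1,0), distance |1-1|+|0-0| = 0
Tile 5: at (1,1), goal (1,1), distance |1-1|+|1-1| = 0
Tile 1: at (2,0), goal (0,0), distance |2-0|+|0-0| = 2
Tile 3: at (2,1), goal (0,2), distance |2-0|+|1-2| = 3
Tile 7: at (2,2), goal (2,0), distance |2-2|+|2-0| = 2
Sum: 3 + 2 + 1 + 0 + 0 + 2 + 3 + 2 = 13

Answer: 13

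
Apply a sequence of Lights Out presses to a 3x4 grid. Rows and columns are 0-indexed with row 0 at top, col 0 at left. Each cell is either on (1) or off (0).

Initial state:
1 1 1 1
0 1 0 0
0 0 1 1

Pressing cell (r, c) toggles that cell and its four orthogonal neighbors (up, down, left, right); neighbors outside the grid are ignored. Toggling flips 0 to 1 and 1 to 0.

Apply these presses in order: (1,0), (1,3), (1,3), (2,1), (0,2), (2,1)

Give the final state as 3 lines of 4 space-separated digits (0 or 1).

Answer: 0 0 0 0
1 0 1 0
1 0 1 1

Derivation:
After press 1 at (1,0):
0 1 1 1
1 0 0 0
1 0 1 1

After press 2 at (1,3):
0 1 1 0
1 0 1 1
1 0 1 0

After press 3 at (1,3):
0 1 1 1
1 0 0 0
1 0 1 1

After press 4 at (2,1):
0 1 1 1
1 1 0 0
0 1 0 1

After press 5 at (0,2):
0 0 0 0
1 1 1 0
0 1 0 1

After press 6 at (2,1):
0 0 0 0
1 0 1 0
1 0 1 1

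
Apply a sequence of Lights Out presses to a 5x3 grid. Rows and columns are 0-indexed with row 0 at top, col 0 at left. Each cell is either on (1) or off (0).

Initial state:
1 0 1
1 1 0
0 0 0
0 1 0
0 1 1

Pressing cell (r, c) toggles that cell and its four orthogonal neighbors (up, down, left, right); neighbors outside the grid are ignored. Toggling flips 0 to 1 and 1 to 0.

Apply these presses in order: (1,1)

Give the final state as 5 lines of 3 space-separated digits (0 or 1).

After press 1 at (1,1):
1 1 1
0 0 1
0 1 0
0 1 0
0 1 1

Answer: 1 1 1
0 0 1
0 1 0
0 1 0
0 1 1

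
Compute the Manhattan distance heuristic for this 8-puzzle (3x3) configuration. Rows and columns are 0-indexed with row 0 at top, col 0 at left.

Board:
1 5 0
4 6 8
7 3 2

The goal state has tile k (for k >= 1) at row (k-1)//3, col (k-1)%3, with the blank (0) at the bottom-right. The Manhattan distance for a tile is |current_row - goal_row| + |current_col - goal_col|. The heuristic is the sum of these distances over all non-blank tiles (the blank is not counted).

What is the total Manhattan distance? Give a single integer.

Tile 1: (0,0)->(0,0) = 0
Tile 5: (0,1)->(1,1) = 1
Tile 4: (1,0)->(1,0) = 0
Tile 6: (1,1)->(1,2) = 1
Tile 8: (1,2)->(2,1) = 2
Tile 7: (2,0)->(2,0) = 0
Tile 3: (2,1)->(0,2) = 3
Tile 2: (2,2)->(0,1) = 3
Sum: 0 + 1 + 0 + 1 + 2 + 0 + 3 + 3 = 10

Answer: 10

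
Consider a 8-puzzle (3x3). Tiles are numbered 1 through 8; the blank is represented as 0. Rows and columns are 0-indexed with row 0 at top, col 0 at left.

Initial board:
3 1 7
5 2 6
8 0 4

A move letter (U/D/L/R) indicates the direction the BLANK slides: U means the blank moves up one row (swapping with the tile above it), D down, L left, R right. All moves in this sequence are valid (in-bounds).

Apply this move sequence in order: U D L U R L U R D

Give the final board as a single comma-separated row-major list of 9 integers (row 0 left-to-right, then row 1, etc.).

Answer: 1, 2, 7, 3, 0, 6, 5, 8, 4

Derivation:
After move 1 (U):
3 1 7
5 0 6
8 2 4

After move 2 (D):
3 1 7
5 2 6
8 0 4

After move 3 (L):
3 1 7
5 2 6
0 8 4

After move 4 (U):
3 1 7
0 2 6
5 8 4

After move 5 (R):
3 1 7
2 0 6
5 8 4

After move 6 (L):
3 1 7
0 2 6
5 8 4

After move 7 (U):
0 1 7
3 2 6
5 8 4

After move 8 (R):
1 0 7
3 2 6
5 8 4

After move 9 (D):
1 2 7
3 0 6
5 8 4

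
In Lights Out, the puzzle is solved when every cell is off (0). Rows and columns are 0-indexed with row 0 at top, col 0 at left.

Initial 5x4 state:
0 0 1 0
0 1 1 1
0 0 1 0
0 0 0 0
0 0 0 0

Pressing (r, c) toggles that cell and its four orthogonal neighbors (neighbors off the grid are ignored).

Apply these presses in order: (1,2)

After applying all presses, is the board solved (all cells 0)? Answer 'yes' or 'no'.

After press 1 at (1,2):
0 0 0 0
0 0 0 0
0 0 0 0
0 0 0 0
0 0 0 0

Lights still on: 0

Answer: yes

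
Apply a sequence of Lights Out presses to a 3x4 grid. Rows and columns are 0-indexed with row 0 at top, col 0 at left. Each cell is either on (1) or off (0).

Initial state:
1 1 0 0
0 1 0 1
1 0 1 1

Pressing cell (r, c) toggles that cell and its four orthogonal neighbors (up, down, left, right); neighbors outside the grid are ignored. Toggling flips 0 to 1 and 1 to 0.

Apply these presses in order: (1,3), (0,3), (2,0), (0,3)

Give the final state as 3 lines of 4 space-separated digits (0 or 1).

Answer: 1 1 0 1
1 1 1 0
0 1 1 0

Derivation:
After press 1 at (1,3):
1 1 0 1
0 1 1 0
1 0 1 0

After press 2 at (0,3):
1 1 1 0
0 1 1 1
1 0 1 0

After press 3 at (2,0):
1 1 1 0
1 1 1 1
0 1 1 0

After press 4 at (0,3):
1 1 0 1
1 1 1 0
0 1 1 0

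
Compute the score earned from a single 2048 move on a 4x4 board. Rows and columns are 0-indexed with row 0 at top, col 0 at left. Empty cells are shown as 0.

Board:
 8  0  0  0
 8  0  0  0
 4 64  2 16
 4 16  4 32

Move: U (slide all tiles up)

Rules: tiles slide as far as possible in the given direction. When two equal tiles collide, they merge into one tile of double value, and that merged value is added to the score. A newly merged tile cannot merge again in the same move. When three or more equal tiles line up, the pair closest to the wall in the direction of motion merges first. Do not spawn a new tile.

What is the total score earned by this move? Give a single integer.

Answer: 24

Derivation:
Slide up:
col 0: [8, 8, 4, 4] -> [16, 8, 0, 0]  score +24 (running 24)
col 1: [0, 0, 64, 16] -> [64, 16, 0, 0]  score +0 (running 24)
col 2: [0, 0, 2, 4] -> [2, 4, 0, 0]  score +0 (running 24)
col 3: [0, 0, 16, 32] -> [16, 32, 0, 0]  score +0 (running 24)
Board after move:
16 64  2 16
 8 16  4 32
 0  0  0  0
 0  0  0  0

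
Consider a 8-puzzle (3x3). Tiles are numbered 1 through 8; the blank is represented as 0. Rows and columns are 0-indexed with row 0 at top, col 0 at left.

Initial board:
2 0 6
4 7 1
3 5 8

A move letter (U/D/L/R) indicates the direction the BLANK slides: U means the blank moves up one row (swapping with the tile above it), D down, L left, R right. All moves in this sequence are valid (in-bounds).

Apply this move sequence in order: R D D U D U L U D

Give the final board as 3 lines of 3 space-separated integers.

After move 1 (R):
2 6 0
4 7 1
3 5 8

After move 2 (D):
2 6 1
4 7 0
3 5 8

After move 3 (D):
2 6 1
4 7 8
3 5 0

After move 4 (U):
2 6 1
4 7 0
3 5 8

After move 5 (D):
2 6 1
4 7 8
3 5 0

After move 6 (U):
2 6 1
4 7 0
3 5 8

After move 7 (L):
2 6 1
4 0 7
3 5 8

After move 8 (U):
2 0 1
4 6 7
3 5 8

After move 9 (D):
2 6 1
4 0 7
3 5 8

Answer: 2 6 1
4 0 7
3 5 8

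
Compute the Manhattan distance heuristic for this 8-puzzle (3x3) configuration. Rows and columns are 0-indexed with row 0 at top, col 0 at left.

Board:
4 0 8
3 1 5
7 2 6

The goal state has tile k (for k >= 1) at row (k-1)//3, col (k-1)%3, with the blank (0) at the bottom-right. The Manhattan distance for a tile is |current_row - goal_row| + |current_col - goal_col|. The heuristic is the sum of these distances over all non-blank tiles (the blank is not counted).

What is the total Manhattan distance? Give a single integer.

Tile 4: (0,0)->(1,0) = 1
Tile 8: (0,2)->(2,1) = 3
Tile 3: (1,0)->(0,2) = 3
Tile 1: (1,1)->(0,0) = 2
Tile 5: (1,2)->(1,1) = 1
Tile 7: (2,0)->(2,0) = 0
Tile 2: (2,1)->(0,1) = 2
Tile 6: (2,2)->(1,2) = 1
Sum: 1 + 3 + 3 + 2 + 1 + 0 + 2 + 1 = 13

Answer: 13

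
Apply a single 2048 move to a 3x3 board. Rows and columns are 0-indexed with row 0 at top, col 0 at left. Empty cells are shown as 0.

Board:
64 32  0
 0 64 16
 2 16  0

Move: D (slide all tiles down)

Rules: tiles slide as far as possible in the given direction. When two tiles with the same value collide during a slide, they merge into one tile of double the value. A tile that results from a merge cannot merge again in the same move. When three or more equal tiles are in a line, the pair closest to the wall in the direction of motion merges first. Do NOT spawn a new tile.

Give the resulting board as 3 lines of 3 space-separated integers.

Slide down:
col 0: [64, 0, 2] -> [0, 64, 2]
col 1: [32, 64, 16] -> [32, 64, 16]
col 2: [0, 16, 0] -> [0, 0, 16]

Answer:  0 32  0
64 64  0
 2 16 16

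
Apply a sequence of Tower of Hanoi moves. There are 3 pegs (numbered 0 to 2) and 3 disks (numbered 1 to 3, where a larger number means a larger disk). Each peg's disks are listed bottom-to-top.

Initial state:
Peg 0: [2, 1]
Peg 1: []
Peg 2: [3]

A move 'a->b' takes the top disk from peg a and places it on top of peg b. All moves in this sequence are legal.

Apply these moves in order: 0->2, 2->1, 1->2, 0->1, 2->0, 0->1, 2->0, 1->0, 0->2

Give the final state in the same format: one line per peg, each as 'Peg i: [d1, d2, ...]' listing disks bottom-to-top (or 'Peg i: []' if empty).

After move 1 (0->2):
Peg 0: [2]
Peg 1: []
Peg 2: [3, 1]

After move 2 (2->1):
Peg 0: [2]
Peg 1: [1]
Peg 2: [3]

After move 3 (1->2):
Peg 0: [2]
Peg 1: []
Peg 2: [3, 1]

After move 4 (0->1):
Peg 0: []
Peg 1: [2]
Peg 2: [3, 1]

After move 5 (2->0):
Peg 0: [1]
Peg 1: [2]
Peg 2: [3]

After move 6 (0->1):
Peg 0: []
Peg 1: [2, 1]
Peg 2: [3]

After move 7 (2->0):
Peg 0: [3]
Peg 1: [2, 1]
Peg 2: []

After move 8 (1->0):
Peg 0: [3, 1]
Peg 1: [2]
Peg 2: []

After move 9 (0->2):
Peg 0: [3]
Peg 1: [2]
Peg 2: [1]

Answer: Peg 0: [3]
Peg 1: [2]
Peg 2: [1]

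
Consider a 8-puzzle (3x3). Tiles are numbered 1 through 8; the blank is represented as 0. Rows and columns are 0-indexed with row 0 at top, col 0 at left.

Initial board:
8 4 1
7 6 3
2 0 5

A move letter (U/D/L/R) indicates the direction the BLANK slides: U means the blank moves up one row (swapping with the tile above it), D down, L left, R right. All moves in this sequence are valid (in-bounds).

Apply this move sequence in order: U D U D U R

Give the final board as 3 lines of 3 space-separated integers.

After move 1 (U):
8 4 1
7 0 3
2 6 5

After move 2 (D):
8 4 1
7 6 3
2 0 5

After move 3 (U):
8 4 1
7 0 3
2 6 5

After move 4 (D):
8 4 1
7 6 3
2 0 5

After move 5 (U):
8 4 1
7 0 3
2 6 5

After move 6 (R):
8 4 1
7 3 0
2 6 5

Answer: 8 4 1
7 3 0
2 6 5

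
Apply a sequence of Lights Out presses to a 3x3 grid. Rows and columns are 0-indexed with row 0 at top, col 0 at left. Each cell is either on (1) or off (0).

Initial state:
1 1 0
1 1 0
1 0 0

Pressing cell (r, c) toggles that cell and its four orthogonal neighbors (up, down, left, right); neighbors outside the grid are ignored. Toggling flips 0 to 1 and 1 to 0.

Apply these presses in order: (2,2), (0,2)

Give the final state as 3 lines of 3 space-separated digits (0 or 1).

After press 1 at (2,2):
1 1 0
1 1 1
1 1 1

After press 2 at (0,2):
1 0 1
1 1 0
1 1 1

Answer: 1 0 1
1 1 0
1 1 1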